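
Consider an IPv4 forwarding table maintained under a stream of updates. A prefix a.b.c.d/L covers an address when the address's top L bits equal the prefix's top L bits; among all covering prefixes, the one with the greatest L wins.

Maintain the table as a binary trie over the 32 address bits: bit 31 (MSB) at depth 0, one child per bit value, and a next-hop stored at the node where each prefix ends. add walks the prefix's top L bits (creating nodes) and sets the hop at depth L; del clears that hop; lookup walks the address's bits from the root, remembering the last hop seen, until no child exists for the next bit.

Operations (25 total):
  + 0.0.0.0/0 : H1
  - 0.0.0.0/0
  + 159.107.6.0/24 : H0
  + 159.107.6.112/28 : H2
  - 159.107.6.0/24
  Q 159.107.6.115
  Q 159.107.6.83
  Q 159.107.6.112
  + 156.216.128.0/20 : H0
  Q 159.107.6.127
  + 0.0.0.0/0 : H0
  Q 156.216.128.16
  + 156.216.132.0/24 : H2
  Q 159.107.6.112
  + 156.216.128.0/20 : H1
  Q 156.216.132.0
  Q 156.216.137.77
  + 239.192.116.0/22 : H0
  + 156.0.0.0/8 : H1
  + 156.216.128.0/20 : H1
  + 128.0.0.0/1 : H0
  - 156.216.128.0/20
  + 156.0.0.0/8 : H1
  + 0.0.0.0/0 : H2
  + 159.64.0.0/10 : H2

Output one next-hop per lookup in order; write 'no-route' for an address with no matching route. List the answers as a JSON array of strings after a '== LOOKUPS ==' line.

Trace:
  add 0.0.0.0/0 -> H1 at depth 0
  - 0.0.0.0/0 clear@0
  add 159.107.6.0/24 -> H0 at depth 24
  add 159.107.6.112/28 -> H2 at depth 28
  - 159.107.6.0/24 clear@24
  lookup 159.107.6.115: bits 1001111101101011000001100111 walk d0:-→d1:-→d2:-→d3:-→d4:-→d5:-→d6:-→d7:-→d8:-→d9:-→d10:-→d11:-→d12:-→d13:-→d14:-→d15:-→d16:-→d17:-→d18:-→d19:-→d20:-→d21:-→d22:-→d23:-→d24:-→d25:-→d26:-→d27:-→d28:H2 -> H2
  lookup 159.107.6.83: bits 10011111011010110000011001 walk d0:-→d1:-→d2:-→d3:-→d4:-→d5:-→d6:-→d7:-→d8:-→d9:-→d10:-→d11:-→d12:-→d13:-→d14:-→d15:-→d16:-→d17:-→d18:-→d19:-→d20:-→d21:-→d22:-→d23:-→d24:-→d25:-→d26:- -> no-route
  lookup 159.107.6.112: bits 1001111101101011000001100111 walk d0:-→d1:-→d2:-→d3:-→d4:-→d5:-→d6:-→d7:-→d8:-→d9:-→d10:-→d11:-→d12:-→d13:-→d14:-→d15:-→d16:-→d17:-→d18:-→d19:-→d20:-→d21:-→d22:-→d23:-→d24:-→d25:-→d26:-→d27:-→d28:H2 -> H2
  add 156.216.128.0/20 -> H0 at depth 20
  lookup 159.107.6.127: bits 1001111101101011000001100111 walk d0:-→d1:-→d2:-→d3:-→d4:-→d5:-→d6:-→d7:-→d8:-→d9:-→d10:-→d11:-→d12:-→d13:-→d14:-→d15:-→d16:-→d17:-→d18:-→d19:-→d20:-→d21:-→d22:-→d23:-→d24:-→d25:-→d26:-→d27:-→d28:H2 -> H2
  add 0.0.0.0/0 -> H0 at depth 0
  lookup 156.216.128.16: bits 10011100110110001000 walk d0:H0→d1:-→d2:-→d3:-→d4:-→d5:-→d6:-→d7:-→d8:-→d9:-→d10:-→d11:-→d12:-→d13:-→d14:-→d15:-→d16:-→d17:-→d18:-→d19:-→d20:H0 -> H0
  add 156.216.132.0/24 -> H2 at depth 24
  lookup 159.107.6.112: bits 1001111101101011000001100111 walk d0:H0→d1:-→d2:-→d3:-→d4:-→d5:-→d6:-→d7:-→d8:-→d9:-→d10:-→d11:-→d12:-→d13:-→d14:-→d15:-→d16:-→d17:-→d18:-→d19:-→d20:-→d21:-→d22:-→d23:-→d24:-→d25:-→d26:-→d27:-→d28:H2 -> H2
  add 156.216.128.0/20 -> H1 at depth 20
  lookup 156.216.132.0: bits 100111001101100010000100 walk d0:H0→d1:-→d2:-→d3:-→d4:-→d5:-→d6:-→d7:-→d8:-→d9:-→d10:-→d11:-→d12:-→d13:-→d14:-→d15:-→d16:-→d17:-→d18:-→d19:-→d20:H1→d21:-→d22:-→d23:-→d24:H2 -> H2
  lookup 156.216.137.77: bits 10011100110110001000 walk d0:H0→d1:-→d2:-→d3:-→d4:-→d5:-→d6:-→d7:-→d8:-→d9:-→d10:-→d11:-→d12:-→d13:-→d14:-→d15:-→d16:-→d17:-→d18:-→d19:-→d20:H1 -> H1
  add 239.192.116.0/22 -> H0 at depth 22
  add 156.0.0.0/8 -> H1 at depth 8
  add 156.216.128.0/20 -> H1 at depth 20
  add 128.0.0.0/1 -> H0 at depth 1
  - 156.216.128.0/20 clear@20
  add 156.0.0.0/8 -> H1 at depth 8
  add 0.0.0.0/0 -> H2 at depth 0
  add 159.64.0.0/10 -> H2 at depth 10

== LOOKUPS ==
["H2","no-route","H2","H2","H0","H2","H2","H1"]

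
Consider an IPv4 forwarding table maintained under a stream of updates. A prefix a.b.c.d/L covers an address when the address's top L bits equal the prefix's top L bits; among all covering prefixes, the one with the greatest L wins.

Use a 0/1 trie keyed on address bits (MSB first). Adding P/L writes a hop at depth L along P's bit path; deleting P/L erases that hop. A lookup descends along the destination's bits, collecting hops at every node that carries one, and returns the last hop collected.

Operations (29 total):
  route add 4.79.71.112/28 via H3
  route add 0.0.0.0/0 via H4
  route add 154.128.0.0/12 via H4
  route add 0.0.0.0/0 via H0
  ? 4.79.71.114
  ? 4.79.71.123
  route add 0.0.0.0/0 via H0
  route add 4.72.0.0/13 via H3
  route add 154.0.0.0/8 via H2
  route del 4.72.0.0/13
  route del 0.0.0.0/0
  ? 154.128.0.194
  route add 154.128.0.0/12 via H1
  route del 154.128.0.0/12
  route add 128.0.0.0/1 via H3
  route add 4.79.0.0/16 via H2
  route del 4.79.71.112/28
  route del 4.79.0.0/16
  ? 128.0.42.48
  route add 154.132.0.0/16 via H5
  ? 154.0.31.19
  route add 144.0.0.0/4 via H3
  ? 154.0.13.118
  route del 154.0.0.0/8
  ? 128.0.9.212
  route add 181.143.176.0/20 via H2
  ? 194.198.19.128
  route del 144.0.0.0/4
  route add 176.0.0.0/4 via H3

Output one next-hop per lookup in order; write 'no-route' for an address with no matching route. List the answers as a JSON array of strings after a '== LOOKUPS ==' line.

Process each operation:
  add 4.79.71.112/28 -> H3 at depth 28
  add 0.0.0.0/0 -> H4 at depth 0
  add 154.128.0.0/12 -> H4 at depth 12
  add 0.0.0.0/0 -> H0 at depth 0
  Q 4.79.71.114: descend 0000010001001111010001110111 ; hops seen [H0,H3] ; pick H3
  Q 4.79.71.123: descend 0000010001001111010001110111 ; hops seen [H0,H3] ; pick H3
  add 0.0.0.0/0 -> H0 at depth 0
  add 4.72.0.0/13 -> H3 at depth 13
  add 154.0.0.0/8 -> H2 at depth 8
  - 4.72.0.0/13 clear@13
  - 0.0.0.0/0 clear@0
  Q 154.128.0.194: descend 100110101000 ; hops seen [H2,H4] ; pick H4
  add 154.128.0.0/12 -> H1 at depth 12
  - 154.128.0.0/12 clear@12
  add 128.0.0.0/1 -> H3 at depth 1
  add 4.79.0.0/16 -> H2 at depth 16
  - 4.79.71.112/28 clear@28
  - 4.79.0.0/16 clear@16
  Q 128.0.42.48: descend 100 ; hops seen [H3] ; pick H3
  add 154.132.0.0/16 -> H5 at depth 16
  Q 154.0.31.19: descend 10011010 ; hops seen [H3,H2] ; pick H2
  add 144.0.0.0/4 -> H3 at depth 4
  Q 154.0.13.118: descend 10011010 ; hops seen [H3,H3,H2] ; pick H2
  - 154.0.0.0/8 clear@8
  Q 128.0.9.212: descend 100 ; hops seen [H3] ; pick H3
  add 181.143.176.0/20 -> H2 at depth 20
  Q 194.198.19.128: descend 1 ; hops seen [H3] ; pick H3
  - 144.0.0.0/4 clear@4
  add 176.0.0.0/4 -> H3 at depth 4

== LOOKUPS ==
["H3","H3","H4","H3","H2","H2","H3","H3"]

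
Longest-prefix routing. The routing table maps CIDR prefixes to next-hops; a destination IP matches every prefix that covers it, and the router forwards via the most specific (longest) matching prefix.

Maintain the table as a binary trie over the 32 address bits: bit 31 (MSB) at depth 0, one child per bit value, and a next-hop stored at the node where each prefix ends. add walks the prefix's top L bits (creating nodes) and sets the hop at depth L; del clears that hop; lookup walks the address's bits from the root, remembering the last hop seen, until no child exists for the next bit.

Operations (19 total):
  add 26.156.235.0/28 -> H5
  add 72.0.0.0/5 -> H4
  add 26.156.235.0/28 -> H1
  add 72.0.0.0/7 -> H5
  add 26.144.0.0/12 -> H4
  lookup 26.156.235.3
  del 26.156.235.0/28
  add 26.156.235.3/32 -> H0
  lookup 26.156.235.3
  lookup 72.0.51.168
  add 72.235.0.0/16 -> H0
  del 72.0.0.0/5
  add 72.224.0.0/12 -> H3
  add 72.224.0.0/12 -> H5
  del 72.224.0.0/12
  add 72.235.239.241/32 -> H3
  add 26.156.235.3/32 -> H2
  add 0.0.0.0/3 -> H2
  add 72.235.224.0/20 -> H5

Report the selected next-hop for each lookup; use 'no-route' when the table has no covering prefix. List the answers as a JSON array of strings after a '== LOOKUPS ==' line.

Apply in order:
  + 26.156.235.0/28 (H5) depth=28
  + 72.0.0.0/5 (H4) depth=5
  + 26.156.235.0/28 (H1) depth=28
  + 72.0.0.0/7 (H5) depth=7
  + 26.144.0.0/12 (H4) depth=12
  ? 26.156.235.3  path d0:-→d1:-→d2:-→d3:-→d4:-→d5:-→d6:-→d7:-→d8:-→d9:-→d10:-→d11:-→d12:H4→d13:-→d14:-→d15:-→d16:-→d17:-→d18:-→d19:-→d20:-→d21:-→d22:-→d23:-→d24:-→d25:-→d26:-→d27:-→d28:H1  best=H1
  del 26.156.235.0/28 (clear depth 28)
  + 26.156.235.3/32 (H0) depth=32
  ? 26.156.235.3  path d0:-→d1:-→d2:-→d3:-→d4:-→d5:-→d6:-→d7:-→d8:-→d9:-→d10:-→d11:-→d12:H4→d13:-→d14:-→d15:-→d16:-→d17:-→d18:-→d19:-→d20:-→d21:-→d22:-→d23:-→d24:-→d25:-→d26:-→d27:-→d28:-→d29:-→d30:-→d31:-→d32:H0  best=H0
  ? 72.0.51.168  path d0:-→d1:-→d2:-→d3:-→d4:-→d5:H4→d6:-→d7:H5  best=H5
  + 72.235.0.0/16 (H0) depth=16
  del 72.0.0.0/5 (clear depth 5)
  + 72.224.0.0/12 (H3) depth=12
  + 72.224.0.0/12 (H5) depth=12
  del 72.224.0.0/12 (clear depth 12)
  + 72.235.239.241/32 (H3) depth=32
  + 26.156.235.3/32 (H2) depth=32
  + 0.0.0.0/3 (H2) depth=3
  + 72.235.224.0/20 (H5) depth=20

== LOOKUPS ==
["H1","H0","H5"]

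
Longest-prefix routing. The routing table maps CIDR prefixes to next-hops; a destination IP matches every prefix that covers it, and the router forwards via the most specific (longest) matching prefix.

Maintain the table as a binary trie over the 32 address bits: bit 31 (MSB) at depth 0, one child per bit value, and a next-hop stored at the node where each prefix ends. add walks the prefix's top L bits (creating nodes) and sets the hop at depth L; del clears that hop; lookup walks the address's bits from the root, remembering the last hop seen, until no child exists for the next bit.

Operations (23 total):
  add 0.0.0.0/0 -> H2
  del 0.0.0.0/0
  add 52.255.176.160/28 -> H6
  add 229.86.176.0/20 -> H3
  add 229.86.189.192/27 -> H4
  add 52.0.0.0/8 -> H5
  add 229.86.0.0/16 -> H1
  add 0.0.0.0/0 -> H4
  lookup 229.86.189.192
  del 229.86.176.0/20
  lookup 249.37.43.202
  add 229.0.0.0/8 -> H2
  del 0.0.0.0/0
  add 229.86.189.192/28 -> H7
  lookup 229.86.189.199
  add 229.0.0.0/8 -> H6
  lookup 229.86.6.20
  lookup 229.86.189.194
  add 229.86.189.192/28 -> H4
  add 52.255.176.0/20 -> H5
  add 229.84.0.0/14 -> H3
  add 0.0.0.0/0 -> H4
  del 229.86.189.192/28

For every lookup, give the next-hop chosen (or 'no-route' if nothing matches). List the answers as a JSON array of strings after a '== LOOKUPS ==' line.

Trace:
  + 0.0.0.0/0 (H2) depth=0
  - 0.0.0.0/0 clear@0
  + 52.255.176.160/28 (H6) depth=28
  + 229.86.176.0/20 (H3) depth=20
  + 229.86.189.192/27 (H4) depth=27
  + 52.0.0.0/8 (H5) depth=8
  + 229.86.0.0/16 (H1) depth=16
  + 0.0.0.0/0 (H4) depth=0
  lookup 229.86.189.192: bits 111001010101011010111101110 walk d0:H4→d1:-→d2:-→d3:-→d4:-→d5:-→d6:-→d7:-→d8:-→d9:-→d10:-→d11:-→d12:-→d13:-→d14:-→d15:-→d16:H1→d17:-→d18:-→d19:-→d20:H3→d21:-→d22:-→d23:-→d24:-→d25:-→d26:-→d27:H4 -> H4
  - 229.86.176.0/20 clear@20
  lookup 249.37.43.202: bits 111 walk d0:H4→d1:-→d2:-→d3:- -> H4
  + 229.0.0.0/8 (H2) depth=8
  - 0.0.0.0/0 clear@0
  + 229.86.189.192/28 (H7) depth=28
  lookup 229.86.189.199: bits 1110010101010110101111011100 walk d0:-→d1:-→d2:-→d3:-→d4:-→d5:-→d6:-→d7:-→d8:H2→d9:-→d10:-→d11:-→d12:-→d13:-→d14:-→d15:-→d16:H1→d17:-→d18:-→d19:-→d20:-→d21:-→d22:-→d23:-→d24:-→d25:-→d26:-→d27:H4→d28:H7 -> H7
  + 229.0.0.0/8 (H6) depth=8
  lookup 229.86.6.20: bits 1110010101010110 walk d0:-→d1:-→d2:-→d3:-→d4:-→d5:-→d6:-→d7:-→d8:H6→d9:-→d10:-→d11:-→d12:-→d13:-→d14:-→d15:-→d16:H1 -> H1
  lookup 229.86.189.194: bits 1110010101010110101111011100 walk d0:-→d1:-→d2:-→d3:-→d4:-→d5:-→d6:-→d7:-→d8:H6→d9:-→d10:-→d11:-→d12:-→d13:-→d14:-→d15:-→d16:H1→d17:-→d18:-→d19:-→d20:-→d21:-→d22:-→d23:-→d24:-→d25:-→d26:-→d27:H4→d28:H7 -> H7
  + 229.86.189.192/28 (H4) depth=28
  + 52.255.176.0/20 (H5) depth=20
  + 229.84.0.0/14 (H3) depth=14
  + 0.0.0.0/0 (H4) depth=0
  - 229.86.189.192/28 clear@28

== LOOKUPS ==
["H4","H4","H7","H1","H7"]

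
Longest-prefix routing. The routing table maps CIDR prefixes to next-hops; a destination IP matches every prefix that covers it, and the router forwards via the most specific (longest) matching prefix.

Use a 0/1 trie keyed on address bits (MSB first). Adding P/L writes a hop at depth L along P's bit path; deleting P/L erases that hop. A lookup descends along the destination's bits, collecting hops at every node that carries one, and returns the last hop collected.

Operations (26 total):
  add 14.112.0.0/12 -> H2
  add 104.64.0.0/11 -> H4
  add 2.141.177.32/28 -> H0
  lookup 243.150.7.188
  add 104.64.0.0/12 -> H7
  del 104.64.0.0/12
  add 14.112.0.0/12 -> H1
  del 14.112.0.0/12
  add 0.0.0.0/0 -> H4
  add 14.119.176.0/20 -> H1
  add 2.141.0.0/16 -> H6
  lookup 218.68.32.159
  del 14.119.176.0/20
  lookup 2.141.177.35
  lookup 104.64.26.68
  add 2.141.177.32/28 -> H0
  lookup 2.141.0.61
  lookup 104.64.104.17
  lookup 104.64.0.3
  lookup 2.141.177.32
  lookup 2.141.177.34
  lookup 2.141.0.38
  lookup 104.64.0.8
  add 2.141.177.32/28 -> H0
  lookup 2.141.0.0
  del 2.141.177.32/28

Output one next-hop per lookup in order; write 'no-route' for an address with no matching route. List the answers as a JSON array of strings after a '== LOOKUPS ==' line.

Trace:
  + 14.112.0.0/12 (H2) depth=12
  + 104.64.0.0/11 (H4) depth=11
  + 2.141.177.32/28 (H0) depth=28
  ? 243.150.7.188  path d0:-  best=no-route
  + 104.64.0.0/12 (H7) depth=12
  - 104.64.0.0/12 clear@12
  + 14.112.0.0/12 (H1) depth=12
  - 14.112.0.0/12 clear@12
  + 0.0.0.0/0 (H4) depth=0
  + 14.119.176.0/20 (H1) depth=20
  + 2.141.0.0/16 (H6) depth=16
  ? 218.68.32.159  path d0:H4  best=H4
  - 14.119.176.0/20 clear@20
  ? 2.141.177.35  path d0:H4→d1:-→d2:-→d3:-→d4:-→d5:-→d6:-→d7:-→d8:-→d9:-→d10:-→d11:-→d12:-→d13:-→d14:-→d15:-→d16:H6→d17:-→d18:-→d19:-→d20:-→d21:-→d22:-→d23:-→d24:-→d25:-→d26:-→d27:-→d28:H0  best=H0
  ? 104.64.26.68  path d0:H4→d1:-→d2:-→d3:-→d4:-→d5:-→d6:-→d7:-→d8:-→d9:-→d10:-→d11:H4→d12:-  best=H4
  + 2.141.177.32/28 (H0) depth=28
  ? 2.141.0.61  path d0:H4→d1:-→d2:-→d3:-→d4:-→d5:-→d6:-→d7:-→d8:-→d9:-→d10:-→d11:-→d12:-→d13:-→d14:-→d15:-→d16:H6  best=H6
  ? 104.64.104.17  path d0:H4→d1:-→d2:-→d3:-→d4:-→d5:-→d6:-→d7:-→d8:-→d9:-→d10:-→d11:H4→d12:-  best=H4
  ? 104.64.0.3  path d0:H4→d1:-→d2:-→d3:-→d4:-→d5:-→d6:-→d7:-→d8:-→d9:-→d10:-→d11:H4→d12:-  best=H4
  ? 2.141.177.32  path d0:H4→d1:-→d2:-→d3:-→d4:-→d5:-→d6:-→d7:-→d8:-→d9:-→d10:-→d11:-→d12:-→d13:-→d14:-→d15:-→d16:H6→d17:-→d18:-→d19:-→d20:-→d21:-→d22:-→d23:-→d24:-→d25:-→d26:-→d27:-→d28:H0  best=H0
  ? 2.141.177.34  path d0:H4→d1:-→d2:-→d3:-→d4:-→d5:-→d6:-→d7:-→d8:-→d9:-→d10:-→d11:-→d12:-→d13:-→d14:-→d15:-→d16:H6→d17:-→d18:-→d19:-→d20:-→d21:-→d22:-→d23:-→d24:-→d25:-→d26:-→d27:-→d28:H0  best=H0
  ? 2.141.0.38  path d0:H4→d1:-→d2:-→d3:-→d4:-→d5:-→d6:-→d7:-→d8:-→d9:-→d10:-→d11:-→d12:-→d13:-→d14:-→d15:-→d16:H6  best=H6
  ? 104.64.0.8  path d0:H4→d1:-→d2:-→d3:-→d4:-→d5:-→d6:-→d7:-→d8:-→d9:-→d10:-→d11:H4→d12:-  best=H4
  + 2.141.177.32/28 (H0) depth=28
  ? 2.141.0.0  path d0:H4→d1:-→d2:-→d3:-→d4:-→d5:-→d6:-→d7:-→d8:-→d9:-→d10:-→d11:-→d12:-→d13:-→d14:-→d15:-→d16:H6  best=H6
  - 2.141.177.32/28 clear@28

== LOOKUPS ==
["no-route","H4","H0","H4","H6","H4","H4","H0","H0","H6","H4","H6"]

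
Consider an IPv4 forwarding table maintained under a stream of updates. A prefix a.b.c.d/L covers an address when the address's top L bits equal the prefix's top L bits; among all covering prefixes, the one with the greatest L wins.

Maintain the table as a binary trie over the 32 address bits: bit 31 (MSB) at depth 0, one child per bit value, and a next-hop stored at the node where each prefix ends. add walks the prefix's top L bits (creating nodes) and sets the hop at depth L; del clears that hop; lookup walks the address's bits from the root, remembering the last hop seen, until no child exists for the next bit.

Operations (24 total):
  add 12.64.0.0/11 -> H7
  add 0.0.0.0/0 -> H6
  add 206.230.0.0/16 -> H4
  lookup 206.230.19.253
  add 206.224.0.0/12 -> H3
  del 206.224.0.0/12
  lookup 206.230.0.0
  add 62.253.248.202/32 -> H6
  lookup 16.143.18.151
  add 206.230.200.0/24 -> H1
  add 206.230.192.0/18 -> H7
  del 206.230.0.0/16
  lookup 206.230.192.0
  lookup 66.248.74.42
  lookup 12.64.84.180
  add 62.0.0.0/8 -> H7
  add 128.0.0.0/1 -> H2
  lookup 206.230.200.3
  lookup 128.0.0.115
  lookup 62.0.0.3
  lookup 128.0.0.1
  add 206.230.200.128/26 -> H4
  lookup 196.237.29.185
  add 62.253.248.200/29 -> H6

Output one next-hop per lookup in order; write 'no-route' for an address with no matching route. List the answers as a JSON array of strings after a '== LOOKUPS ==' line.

Process each operation:
  + 12.64.0.0/11 (H7) depth=11
  + 0.0.0.0/0 (H6) depth=0
  + 206.230.0.0/16 (H4) depth=16
  lookup 206.230.19.253: bits 1100111011100110 walk d0:H6→d1:-→d2:-→d3:-→d4:-→d5:-→d6:-→d7:-→d8:-→d9:-→d10:-→d11:-→d12:-→d13:-→d14:-→d15:-→d16:H4 -> H4
  + 206.224.0.0/12 (H3) depth=12
  del 206.224.0.0/12 (clear depth 12)
  lookup 206.230.0.0: bits 1100111011100110 walk d0:H6→d1:-→d2:-→d3:-→d4:-→d5:-→d6:-→d7:-→d8:-→d9:-→d10:-→d11:-→d12:-→d13:-→d14:-→d15:-→d16:H4 -> H4
  + 62.253.248.202/32 (H6) depth=32
  lookup 16.143.18.151: bits 000 walk d0:H6→d1:-→d2:-→d3:- -> H6
  + 206.230.200.0/24 (H1) depth=24
  + 206.230.192.0/18 (H7) depth=18
  del 206.230.0.0/16 (clear depth 16)
  lookup 206.230.192.0: bits 11001110111001101100 walk d0:H6→d1:-→d2:-→d3:-→d4:-→d5:-→d6:-→d7:-→d8:-→d9:-→d10:-→d11:-→d12:-→d13:-→d14:-→d15:-→d16:-→d17:-→d18:H7→d19:-→d20:- -> H7
  lookup 66.248.74.42: bits 0 walk d0:H6→d1:- -> H6
  lookup 12.64.84.180: bits 00001100010 walk d0:H6→d1:-→d2:-→d3:-→d4:-→d5:-→d6:-→d7:-→d8:-→d9:-→d10:-→d11:H7 -> H7
  + 62.0.0.0/8 (H7) depth=8
  + 128.0.0.0/1 (H2) depth=1
  lookup 206.230.200.3: bits 110011101110011011001000 walk d0:H6→d1:H2→d2:-→d3:-→d4:-→d5:-→d6:-→d7:-→d8:-→d9:-→d10:-→d11:-→d12:-→d13:-→d14:-→d15:-→d16:-→d17:-→d18:H7→d19:-→d20:-→d21:-→d22:-→d23:-→d24:H1 -> H1
  lookup 128.0.0.115: bits 1 walk d0:H6→d1:H2 -> H2
  lookup 62.0.0.3: bits 00111110 walk d0:H6→d1:-→d2:-→d3:-→d4:-→d5:-→d6:-→d7:-→d8:H7 -> H7
  lookup 128.0.0.1: bits 1 walk d0:H6→d1:H2 -> H2
  + 206.230.200.128/26 (H4) depth=26
  lookup 196.237.29.185: bits 1100 walk d0:H6→d1:H2→d2:-→d3:-→d4:- -> H2
  + 62.253.248.200/29 (H6) depth=29

== LOOKUPS ==
["H4","H4","H6","H7","H6","H7","H1","H2","H7","H2","H2"]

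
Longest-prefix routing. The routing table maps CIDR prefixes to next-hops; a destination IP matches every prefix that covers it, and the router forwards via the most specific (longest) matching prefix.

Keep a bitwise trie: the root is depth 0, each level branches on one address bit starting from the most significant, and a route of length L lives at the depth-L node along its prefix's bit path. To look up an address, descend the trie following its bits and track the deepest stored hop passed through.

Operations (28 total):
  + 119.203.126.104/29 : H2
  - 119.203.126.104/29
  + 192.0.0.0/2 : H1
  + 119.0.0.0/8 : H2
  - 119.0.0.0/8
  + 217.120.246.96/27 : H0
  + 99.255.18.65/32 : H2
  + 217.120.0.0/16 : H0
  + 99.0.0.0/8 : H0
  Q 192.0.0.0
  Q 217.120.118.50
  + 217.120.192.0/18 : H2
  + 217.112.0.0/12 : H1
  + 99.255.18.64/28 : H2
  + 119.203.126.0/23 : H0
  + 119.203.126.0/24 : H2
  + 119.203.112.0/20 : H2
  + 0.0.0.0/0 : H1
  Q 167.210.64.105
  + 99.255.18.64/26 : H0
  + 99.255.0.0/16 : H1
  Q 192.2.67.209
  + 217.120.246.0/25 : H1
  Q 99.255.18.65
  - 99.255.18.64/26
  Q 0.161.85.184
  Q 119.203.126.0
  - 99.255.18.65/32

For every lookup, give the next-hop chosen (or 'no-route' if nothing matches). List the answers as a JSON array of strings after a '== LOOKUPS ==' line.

Process each operation:
  + 119.203.126.104/29 (H2) depth=29
  - 119.203.126.104/29 clear@29
  + 192.0.0.0/2 (H1) depth=2
  + 119.0.0.0/8 (H2) depth=8
  - 119.0.0.0/8 clear@8
  + 217.120.246.96/27 (H0) depth=27
  + 99.255.18.65/32 (H2) depth=32
  + 217.120.0.0/16 (H0) depth=16
  + 99.0.0.0/8 (H0) depth=8
  Q 192.0.0.0: descend 110 ; hops seen [H1] ; pick H1
  Q 217.120.118.50: descend 1101100101111000 ; hops seen [H1,H0] ; pick H0
  + 217.120.192.0/18 (H2) depth=18
  + 217.112.0.0/12 (H1) depth=12
  + 99.255.18.64/28 (H2) depth=28
  + 119.203.126.0/23 (H0) depth=23
  + 119.203.126.0/24 (H2) depth=24
  + 119.203.112.0/20 (H2) depth=20
  + 0.0.0.0/0 (H1) depth=0
  Q 167.210.64.105: descend 1 ; hops seen [H1] ; pick H1
  + 99.255.18.64/26 (H0) depth=26
  + 99.255.0.0/16 (H1) depth=16
  Q 192.2.67.209: descend 110 ; hops seen [H1,H1] ; pick H1
  + 217.120.246.0/25 (H1) depth=25
  Q 99.255.18.65: descend 01100011111111110001001001000001 ; hops seen [H1,H0,H1,H0,H2,H2] ; pick H2
  - 99.255.18.64/26 clear@26
  Q 0.161.85.184: descend 0 ; hops seen [H1] ; pick H1
  Q 119.203.126.0: descend 0111011111001011011111100 ; hops seen [H1,H2,H0,H2] ; pick H2
  - 99.255.18.65/32 clear@32

== LOOKUPS ==
["H1","H0","H1","H1","H2","H1","H2"]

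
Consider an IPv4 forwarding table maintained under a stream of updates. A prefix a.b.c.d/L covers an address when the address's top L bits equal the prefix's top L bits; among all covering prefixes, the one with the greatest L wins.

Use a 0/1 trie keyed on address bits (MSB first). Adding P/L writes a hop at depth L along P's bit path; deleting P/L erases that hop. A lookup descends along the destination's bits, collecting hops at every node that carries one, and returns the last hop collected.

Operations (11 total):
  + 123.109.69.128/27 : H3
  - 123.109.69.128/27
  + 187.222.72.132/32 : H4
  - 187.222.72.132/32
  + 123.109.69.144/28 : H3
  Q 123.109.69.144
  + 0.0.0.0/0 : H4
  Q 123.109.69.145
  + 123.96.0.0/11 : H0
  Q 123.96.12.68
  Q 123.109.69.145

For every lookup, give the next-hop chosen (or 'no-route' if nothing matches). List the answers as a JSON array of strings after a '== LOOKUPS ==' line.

Trace:
  add 123.109.69.128/27 -> H3 at depth 27
  - 123.109.69.128/27 clear@27
  add 187.222.72.132/32 -> H4 at depth 32
  - 187.222.72.132/32 clear@32
  add 123.109.69.144/28 -> H3 at depth 28
  lookup 123.109.69.144: bits 0111101101101101010001011001 walk d0:-→d1:-→d2:-→d3:-→d4:-→d5:-→d6:-→d7:-→d8:-→d9:-→d10:-→d11:-→d12:-→d13:-→d14:-→d15:-→d16:-→d17:-→d18:-→d19:-→d20:-→d21:-→d22:-→d23:-→d24:-→d25:-→d26:-→d27:-→d28:H3 -> H3
  add 0.0.0.0/0 -> H4 at depth 0
  lookup 123.109.69.145: bits 0111101101101101010001011001 walk d0:H4→d1:-→d2:-→d3:-→d4:-→d5:-→d6:-→d7:-→d8:-→d9:-→d10:-→d11:-→d12:-→d13:-→d14:-→d15:-→d16:-→d17:-→d18:-→d19:-→d20:-→d21:-→d22:-→d23:-→d24:-→d25:-→d26:-→d27:-→d28:H3 -> H3
  add 123.96.0.0/11 -> H0 at depth 11
  lookup 123.96.12.68: bits 011110110110 walk d0:H4→d1:-→d2:-→d3:-→d4:-→d5:-→d6:-→d7:-→d8:-→d9:-→d10:-→d11:H0→d12:- -> H0
  lookup 123.109.69.145: bits 0111101101101101010001011001 walk d0:H4→d1:-→d2:-→d3:-→d4:-→d5:-→d6:-→d7:-→d8:-→d9:-→d10:-→d11:H0→d12:-→d13:-→d14:-→d15:-→d16:-→d17:-→d18:-→d19:-→d20:-→d21:-→d22:-→d23:-→d24:-→d25:-→d26:-→d27:-→d28:H3 -> H3

== LOOKUPS ==
["H3","H3","H0","H3"]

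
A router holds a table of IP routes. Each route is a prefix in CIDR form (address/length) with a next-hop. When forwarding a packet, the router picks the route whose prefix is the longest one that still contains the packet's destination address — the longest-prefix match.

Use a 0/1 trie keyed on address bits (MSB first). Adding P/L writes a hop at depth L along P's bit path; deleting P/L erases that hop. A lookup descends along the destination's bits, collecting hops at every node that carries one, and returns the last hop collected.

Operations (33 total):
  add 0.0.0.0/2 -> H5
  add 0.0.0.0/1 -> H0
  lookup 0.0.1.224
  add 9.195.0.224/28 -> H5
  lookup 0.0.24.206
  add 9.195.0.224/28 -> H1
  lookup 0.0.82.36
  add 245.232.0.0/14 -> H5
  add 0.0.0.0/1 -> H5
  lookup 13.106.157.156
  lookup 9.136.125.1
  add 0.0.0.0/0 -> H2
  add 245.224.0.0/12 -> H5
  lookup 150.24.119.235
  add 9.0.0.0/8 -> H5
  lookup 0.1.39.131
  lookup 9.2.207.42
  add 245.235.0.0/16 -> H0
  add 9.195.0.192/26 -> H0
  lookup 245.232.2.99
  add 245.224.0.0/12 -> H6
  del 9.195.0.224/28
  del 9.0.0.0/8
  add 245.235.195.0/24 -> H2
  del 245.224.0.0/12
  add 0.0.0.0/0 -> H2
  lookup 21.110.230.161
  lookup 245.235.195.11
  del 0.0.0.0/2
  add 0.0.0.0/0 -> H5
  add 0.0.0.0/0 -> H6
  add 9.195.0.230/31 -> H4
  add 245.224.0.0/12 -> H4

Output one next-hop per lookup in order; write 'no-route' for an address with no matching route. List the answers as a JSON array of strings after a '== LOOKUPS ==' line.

Trace:
  + 0.0.0.0/2 (H5) depth=2
  + 0.0.0.0/1 (H0) depth=1
  ? 0.0.1.224  path d0:-→d1:H0→d2:H5  best=H5
  + 9.195.0.224/28 (H5) depth=28
  ? 0.0.24.206  path d0:-→d1:H0→d2:H5→d3:-→d4:-  best=H5
  + 9.195.0.224/28 (H1) depth=28
  ? 0.0.82.36  path d0:-→d1:H0→d2:H5→d3:-→d4:-  best=H5
  + 245.232.0.0/14 (H5) depth=14
  + 0.0.0.0/1 (H5) depth=1
  ? 13.106.157.156  path d0:-→d1:H5→d2:H5→d3:-→d4:-→d5:-  best=H5
  ? 9.136.125.1  path d0:-→d1:H5→d2:H5→d3:-→d4:-→d5:-→d6:-→d7:-→d8:-→d9:-  best=H5
  + 0.0.0.0/0 (H2) depth=0
  + 245.224.0.0/12 (H5) depth=12
  ? 150.24.119.235  path d0:H2→d1:-  best=H2
  + 9.0.0.0/8 (H5) depth=8
  ? 0.1.39.131  path d0:H2→d1:H5→d2:H5→d3:-→d4:-  best=H5
  ? 9.2.207.42  path d0:H2→d1:H5→d2:H5→d3:-→d4:-→d5:-→d6:-→d7:-→d8:H5  best=H5
  + 245.235.0.0/16 (H0) depth=16
  + 9.195.0.192/26 (H0) depth=26
  ? 245.232.2.99  path d0:H2→d1:-→d2:-→d3:-→d4:-→d5:-→d6:-→d7:-→d8:-→d9:-→d10:-→d11:-→d12:H5→d13:-→d14:H5  best=H5
  + 245.224.0.0/12 (H6) depth=12
  del 9.195.0.224/28 (clear depth 28)
  del 9.0.0.0/8 (clear depth 8)
  + 245.235.195.0/24 (H2) depth=24
  del 245.224.0.0/12 (clear depth 12)
  + 0.0.0.0/0 (H2) depth=0
  ? 21.110.230.161  path d0:H2→d1:H5→d2:H5→d3:-  best=H5
  ? 245.235.195.11  path d0:H2→d1:-→d2:-→d3:-→d4:-→d5:-→d6:-→d7:-→d8:-→d9:-→d10:-→d11:-→d12:-→d13:-→d14:H5→d15:-→d16:H0→d17:-→d18:-→d19:-→d20:-→d21:-→d22:-→d23:-→d24:H2  best=H2
  del 0.0.0.0/2 (clear depth 2)
  + 0.0.0.0/0 (H5) depth=0
  + 0.0.0.0/0 (H6) depth=0
  + 9.195.0.230/31 (H4) depth=31
  + 245.224.0.0/12 (H4) depth=12

== LOOKUPS ==
["H5","H5","H5","H5","H5","H2","H5","H5","H5","H5","H2"]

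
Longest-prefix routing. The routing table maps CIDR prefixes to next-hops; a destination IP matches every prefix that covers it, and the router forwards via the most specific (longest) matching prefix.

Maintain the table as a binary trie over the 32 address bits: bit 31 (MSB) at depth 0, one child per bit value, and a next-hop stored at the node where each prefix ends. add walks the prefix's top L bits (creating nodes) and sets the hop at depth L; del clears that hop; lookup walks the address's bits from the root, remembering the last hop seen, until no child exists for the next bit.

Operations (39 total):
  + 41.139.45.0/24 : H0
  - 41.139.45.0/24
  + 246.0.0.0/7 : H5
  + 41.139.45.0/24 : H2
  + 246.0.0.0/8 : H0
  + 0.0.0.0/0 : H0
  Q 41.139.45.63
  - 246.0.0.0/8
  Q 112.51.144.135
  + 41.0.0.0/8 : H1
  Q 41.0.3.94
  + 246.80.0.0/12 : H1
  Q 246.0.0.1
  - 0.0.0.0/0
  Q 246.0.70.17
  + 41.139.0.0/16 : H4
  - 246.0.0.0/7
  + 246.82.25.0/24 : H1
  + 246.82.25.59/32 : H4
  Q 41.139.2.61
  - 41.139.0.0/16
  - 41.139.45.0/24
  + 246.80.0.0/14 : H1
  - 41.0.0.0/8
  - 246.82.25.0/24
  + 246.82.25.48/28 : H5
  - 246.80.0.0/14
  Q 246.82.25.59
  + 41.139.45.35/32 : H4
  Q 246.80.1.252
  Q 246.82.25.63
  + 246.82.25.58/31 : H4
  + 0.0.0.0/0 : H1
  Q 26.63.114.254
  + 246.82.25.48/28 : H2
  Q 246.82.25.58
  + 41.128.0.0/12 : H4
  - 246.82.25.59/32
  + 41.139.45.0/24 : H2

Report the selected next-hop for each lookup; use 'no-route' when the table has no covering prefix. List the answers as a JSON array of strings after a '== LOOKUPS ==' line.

Process each operation:
  add 41.139.45.0/24 -> H0 at depth 24
  - 41.139.45.0/24 clear@24
  add 246.0.0.0/7 -> H5 at depth 7
  add 41.139.45.0/24 -> H2 at depth 24
  add 246.0.0.0/8 -> H0 at depth 8
  add 0.0.0.0/0 -> H0 at depth 0
  ? 41.139.45.63  path d0:H0→d1:-→d2:-→d3:-→d4:-→d5:-→d6:-→d7:-→d8:-→d9:-→d10:-→d11:-→d12:-→d13:-→d14:-→d15:-→d16:-→d17:-→d18:-→d19:-→d20:-→d21:-→d22:-→d23:-→d24:H2  best=H2
  - 246.0.0.0/8 clear@8
  ? 112.51.144.135  path d0:H0→d1:-  best=H0
  add 41.0.0.0/8 -> H1 at depth 8
  ? 41.0.3.94  path d0:H0→d1:-→d2:-→d3:-→d4:-→d5:-→d6:-→d7:-→d8:H1  best=H1
  add 246.80.0.0/12 -> H1 at depth 12
  ? 246.0.0.1  path d0:H0→d1:-→d2:-→d3:-→d4:-→d5:-→d6:-→d7:H5→d8:-→d9:-  best=H5
  - 0.0.0.0/0 clear@0
  ? 246.0.70.17  path d0:-→d1:-→d2:-→d3:-→d4:-→d5:-→d6:-→d7:H5→d8:-→d9:-  best=H5
  add 41.139.0.0/16 -> H4 at depth 16
  - 246.0.0.0/7 clear@7
  add 246.82.25.0/24 -> H1 at depth 24
  add 246.82.25.59/32 -> H4 at depth 32
  ? 41.139.2.61  path d0:-→d1:-→d2:-→d3:-→d4:-→d5:-→d6:-→d7:-→d8:H1→d9:-→d10:-→d11:-→d12:-→d13:-→d14:-→d15:-→d16:H4→d17:-→d18:-  best=H4
  - 41.139.0.0/16 clear@16
  - 41.139.45.0/24 clear@24
  add 246.80.0.0/14 -> H1 at depth 14
  - 41.0.0.0/8 clear@8
  - 246.82.25.0/24 clear@24
  add 246.82.25.48/28 -> H5 at depth 28
  - 246.80.0.0/14 clear@14
  ? 246.82.25.59  path d0:-→d1:-→d2:-→d3:-→d4:-→d5:-→d6:-→d7:-→d8:-→d9:-→d10:-→d11:-→d12:H1→d13:-→d14:-→d15:-→d16:-→d17:-→d18:-→d19:-→d20:-→d21:-→d22:-→d23:-→d24:-→d25:-→d26:-→d27:-→d28:H5→d29:-→d30:-→d31:-→d32:H4  best=H4
  add 41.139.45.35/32 -> H4 at depth 32
  ? 246.80.1.252  path d0:-→d1:-→d2:-→d3:-→d4:-→d5:-→d6:-→d7:-→d8:-→d9:-→d10:-→d11:-→d12:H1→d13:-→d14:-  best=H1
  ? 246.82.25.63  path d0:-→d1:-→d2:-→d3:-→d4:-→d5:-→d6:-→d7:-→d8:-→d9:-→d10:-→d11:-→d12:H1→d13:-→d14:-→d15:-→d16:-→d17:-→d18:-→d19:-→d20:-→d21:-→d22:-→d23:-→d24:-→d25:-→d26:-→d27:-→d28:H5→d29:-  best=H5
  add 246.82.25.58/31 -> H4 at depth 31
  add 0.0.0.0/0 -> H1 at depth 0
  ? 26.63.114.254  path d0:H1→d1:-→d2:-  best=H1
  add 246.82.25.48/28 -> H2 at depth 28
  ? 246.82.25.58  path d0:H1→d1:-→d2:-→d3:-→d4:-→d5:-→d6:-→d7:-→d8:-→d9:-→d10:-→d11:-→d12:H1→d13:-→d14:-→d15:-→d16:-→d17:-→d18:-→d19:-→d20:-→d21:-→d22:-→d23:-→d24:-→d25:-→d26:-→d27:-→d28:H2→d29:-→d30:-→d31:H4  best=H4
  add 41.128.0.0/12 -> H4 at depth 12
  - 246.82.25.59/32 clear@32
  add 41.139.45.0/24 -> H2 at depth 24

== LOOKUPS ==
["H2","H0","H1","H5","H5","H4","H4","H1","H5","H1","H4"]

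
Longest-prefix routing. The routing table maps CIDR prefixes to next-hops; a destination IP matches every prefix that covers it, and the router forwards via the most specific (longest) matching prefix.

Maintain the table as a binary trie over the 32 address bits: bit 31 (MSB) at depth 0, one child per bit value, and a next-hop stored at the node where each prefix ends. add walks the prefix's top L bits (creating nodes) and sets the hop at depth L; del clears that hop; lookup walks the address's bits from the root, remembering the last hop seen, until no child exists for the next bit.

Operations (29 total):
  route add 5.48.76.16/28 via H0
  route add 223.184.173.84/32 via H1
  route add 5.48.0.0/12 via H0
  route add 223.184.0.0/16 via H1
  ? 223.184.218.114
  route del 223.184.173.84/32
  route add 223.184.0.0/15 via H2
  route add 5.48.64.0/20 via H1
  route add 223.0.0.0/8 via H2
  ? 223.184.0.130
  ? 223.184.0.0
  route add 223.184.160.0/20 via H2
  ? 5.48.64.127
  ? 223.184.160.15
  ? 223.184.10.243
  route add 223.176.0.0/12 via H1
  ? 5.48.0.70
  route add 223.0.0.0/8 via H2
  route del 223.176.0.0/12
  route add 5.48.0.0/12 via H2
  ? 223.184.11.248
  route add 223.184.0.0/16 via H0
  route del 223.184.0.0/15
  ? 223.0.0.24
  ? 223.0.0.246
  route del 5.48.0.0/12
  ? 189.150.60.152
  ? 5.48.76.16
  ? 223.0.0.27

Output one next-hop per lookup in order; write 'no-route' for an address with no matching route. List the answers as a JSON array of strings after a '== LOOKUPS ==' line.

Apply in order:
  + 5.48.76.16/28 (H0) depth=28
  + 223.184.173.84/32 (H1) depth=32
  + 5.48.0.0/12 (H0) depth=12
  + 223.184.0.0/16 (H1) depth=16
  lookup 223.184.218.114: bits 11011111101110001 walk d0:-→d1:-→d2:-→d3:-→d4:-→d5:-→d6:-→d7:-→d8:-→d9:-→d10:-→d11:-→d12:-→d13:-→d14:-→d15:-→d16:H1→d17:- -> H1
  del 223.184.173.84/32 (clear depth 32)
  + 223.184.0.0/15 (H2) depth=15
  + 5.48.64.0/20 (H1) depth=20
  + 223.0.0.0/8 (H2) depth=8
  lookup 223.184.0.130: bits 1101111110111000 walk d0:-→d1:-→d2:-→d3:-→d4:-→d5:-→d6:-→d7:-→d8:H2→d9:-→d10:-→d11:-→d12:-→d13:-→d14:-→d15:H2→d16:H1 -> H1
  lookup 223.184.0.0: bits 1101111110111000 walk d0:-→d1:-→d2:-→d3:-→d4:-→d5:-→d6:-→d7:-→d8:H2→d9:-→d10:-→d11:-→d12:-→d13:-→d14:-→d15:H2→d16:H1 -> H1
  + 223.184.160.0/20 (H2) depth=20
  lookup 5.48.64.127: bits 00000101001100000100 walk d0:-→d1:-→d2:-→d3:-→d4:-→d5:-→d6:-→d7:-→d8:-→d9:-→d10:-→d11:-→d12:H0→d13:-→d14:-→d15:-→d16:-→d17:-→d18:-→d19:-→d20:H1 -> H1
  lookup 223.184.160.15: bits 11011111101110001010 walk d0:-→d1:-→d2:-→d3:-→d4:-→d5:-→d6:-→d7:-→d8:H2→d9:-→d10:-→d11:-→d12:-→d13:-→d14:-→d15:H2→d16:H1→d17:-→d18:-→d19:-→d20:H2 -> H2
  lookup 223.184.10.243: bits 1101111110111000 walk d0:-→d1:-→d2:-→d3:-→d4:-→d5:-→d6:-→d7:-→d8:H2→d9:-→d10:-→d11:-→d12:-→d13:-→d14:-→d15:H2→d16:H1 -> H1
  + 223.176.0.0/12 (H1) depth=12
  lookup 5.48.0.70: bits 00000101001100000 walk d0:-→d1:-→d2:-→d3:-→d4:-→d5:-→d6:-→d7:-→d8:-→d9:-→d10:-→d11:-→d12:H0→d13:-→d14:-→d15:-→d16:-→d17:- -> H0
  + 223.0.0.0/8 (H2) depth=8
  del 223.176.0.0/12 (clear depth 12)
  + 5.48.0.0/12 (H2) depth=12
  lookup 223.184.11.248: bits 1101111110111000 walk d0:-→d1:-→d2:-→d3:-→d4:-→d5:-→d6:-→d7:-→d8:H2→d9:-→d10:-→d11:-→d12:-→d13:-→d14:-→d15:H2→d16:H1 -> H1
  + 223.184.0.0/16 (H0) depth=16
  del 223.184.0.0/15 (clear depth 15)
  lookup 223.0.0.24: bits 11011111 walk d0:-→d1:-→d2:-→d3:-→d4:-→d5:-→d6:-→d7:-→d8:H2 -> H2
  lookup 223.0.0.246: bits 11011111 walk d0:-→d1:-→d2:-→d3:-→d4:-→d5:-→d6:-→d7:-→d8:H2 -> H2
  del 5.48.0.0/12 (clear depth 12)
  lookup 189.150.60.152: bits 1 walk d0:-→d1:- -> no-route
  lookup 5.48.76.16: bits 0000010100110000010011000001 walk d0:-→d1:-→d2:-→d3:-→d4:-→d5:-→d6:-→d7:-→d8:-→d9:-→d10:-→d11:-→d12:-→d13:-→d14:-→d15:-→d16:-→d17:-→d18:-→d19:-→d20:H1→d21:-→d22:-→d23:-→d24:-→d25:-→d26:-→d27:-→d28:H0 -> H0
  lookup 223.0.0.27: bits 11011111 walk d0:-→d1:-→d2:-→d3:-→d4:-→d5:-→d6:-→d7:-→d8:H2 -> H2

== LOOKUPS ==
["H1","H1","H1","H1","H2","H1","H0","H1","H2","H2","no-route","H0","H2"]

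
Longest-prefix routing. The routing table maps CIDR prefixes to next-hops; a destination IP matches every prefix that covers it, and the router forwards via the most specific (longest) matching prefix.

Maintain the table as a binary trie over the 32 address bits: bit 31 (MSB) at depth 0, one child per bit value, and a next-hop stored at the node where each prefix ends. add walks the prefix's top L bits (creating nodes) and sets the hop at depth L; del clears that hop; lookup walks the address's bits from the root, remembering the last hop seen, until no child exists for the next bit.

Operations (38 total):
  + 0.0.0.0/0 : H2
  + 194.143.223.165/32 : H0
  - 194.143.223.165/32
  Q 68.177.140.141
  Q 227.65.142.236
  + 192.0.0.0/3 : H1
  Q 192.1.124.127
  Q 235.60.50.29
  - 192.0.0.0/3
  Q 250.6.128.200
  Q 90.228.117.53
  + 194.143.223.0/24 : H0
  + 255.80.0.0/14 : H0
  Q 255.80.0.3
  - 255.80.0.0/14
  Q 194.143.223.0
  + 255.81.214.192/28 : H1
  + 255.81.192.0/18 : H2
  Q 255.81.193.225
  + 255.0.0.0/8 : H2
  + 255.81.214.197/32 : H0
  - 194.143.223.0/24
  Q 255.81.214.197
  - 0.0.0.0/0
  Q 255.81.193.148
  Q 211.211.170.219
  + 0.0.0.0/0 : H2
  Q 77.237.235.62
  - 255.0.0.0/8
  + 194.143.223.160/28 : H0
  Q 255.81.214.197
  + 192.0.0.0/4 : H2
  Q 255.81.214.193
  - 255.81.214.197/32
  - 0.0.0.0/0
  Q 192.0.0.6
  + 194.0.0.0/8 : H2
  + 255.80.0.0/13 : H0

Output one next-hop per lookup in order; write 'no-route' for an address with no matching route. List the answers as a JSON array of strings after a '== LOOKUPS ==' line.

Apply in order:
  add 0.0.0.0/0 -> H2 at depth 0
  add 194.143.223.165/32 -> H0 at depth 32
  - 194.143.223.165/32 clear@32
  ? 68.177.140.141  path d0:H2  best=H2
  ? 227.65.142.236  path d0:H2→d1:-→d2:-  best=H2
  add 192.0.0.0/3 -> H1 at depth 3
  ? 192.1.124.127  path d0:H2→d1:-→d2:-→d3:H1→d4:-→d5:-→d6:-  best=H1
  ? 235.60.50.29  path d0:H2→d1:-→d2:-  best=H2
  - 192.0.0.0/3 clear@3
  ? 250.6.128.200  path d0:H2→d1:-→d2:-  best=H2
  ? 90.228.117.53  path d0:H2  best=H2
  add 194.143.223.0/24 -> H0 at depth 24
  add 255.80.0.0/14 -> H0 at depth 14
  ? 255.80.0.3  path d0:H2→d1:-→d2:-→d3:-→d4:-→d5:-→d6:-→d7:-→d8:-→d9:-→d10:-→d11:-→d12:-→d13:-→d14:H0  best=H0
  - 255.80.0.0/14 clear@14
  ? 194.143.223.0  path d0:H2→d1:-→d2:-→d3:-→d4:-→d5:-→d6:-→d7:-→d8:-→d9:-→d10:-→d11:-→d12:-→d13:-→d14:-→d15:-→d16:-→d17:-→d18:-→d19:-→d20:-→d21:-→d22:-→d23:-→d24:H0  best=H0
  add 255.81.214.192/28 -> H1 at depth 28
  add 255.81.192.0/18 -> H2 at depth 18
  ? 255.81.193.225  path d0:H2→d1:-→d2:-→d3:-→d4:-→d5:-→d6:-→d7:-→d8:-→d9:-→d10:-→d11:-→d12:-→d13:-→d14:-→d15:-→d16:-→d17:-→d18:H2→d19:-  best=H2
  add 255.0.0.0/8 -> H2 at depth 8
  add 255.81.214.197/32 -> H0 at depth 32
  - 194.143.223.0/24 clear@24
  ? 255.81.214.197  path d0:H2→d1:-→d2:-→d3:-→d4:-→d5:-→d6:-→d7:-→d8:H2→d9:-→d10:-→d11:-→d12:-→d13:-→d14:-→d15:-→d16:-→d17:-→d18:H2→d19:-→d20:-→d21:-→d22:-→d23:-→d24:-→d25:-→d26:-→d27:-→d28:H1→d29:-→d30:-→d31:-→d32:H0  best=H0
  - 0.0.0.0/0 clear@0
  ? 255.81.193.148  path d0:-→d1:-→d2:-→d3:-→d4:-→d5:-→d6:-→d7:-→d8:H2→d9:-→d10:-→d11:-→d12:-→d13:-→d14:-→d15:-→d16:-→d17:-→d18:H2→d19:-  best=H2
  ? 211.211.170.219  path d0:-→d1:-→d2:-→d3:-  best=no-route
  add 0.0.0.0/0 -> H2 at depth 0
  ? 77.237.235.62  path d0:H2  best=H2
  - 255.0.0.0/8 clear@8
  add 194.143.223.160/28 -> H0 at depth 28
  ? 255.81.214.197  path d0:H2→d1:-→d2:-→d3:-→d4:-→d5:-→d6:-→d7:-→d8:-→d9:-→d10:-→d11:-→d12:-→d13:-→d14:-→d15:-→d16:-→d17:-→d18:H2→d19:-→d20:-→d21:-→d22:-→d23:-→d24:-→d25:-→d26:-→d27:-→d28:H1→d29:-→d30:-→d31:-→d32:H0  best=H0
  add 192.0.0.0/4 -> H2 at depth 4
  ? 255.81.214.193  path d0:H2→d1:-→d2:-→d3:-→d4:-→d5:-→d6:-→d7:-→d8:-→d9:-→d10:-→d11:-→d12:-→d13:-→d14:-→d15:-→d16:-→d17:-→d18:H2→d19:-→d20:-→d21:-→d22:-→d23:-→d24:-→d25:-→d26:-→d27:-→d28:H1→d29:-  best=H1
  - 255.81.214.197/32 clear@32
  - 0.0.0.0/0 clear@0
  ? 192.0.0.6  path d0:-→d1:-→d2:-→d3:-→d4:H2→d5:-→d6:-  best=H2
  add 194.0.0.0/8 -> H2 at depth 8
  add 255.80.0.0/13 -> H0 at depth 13

== LOOKUPS ==
["H2","H2","H1","H2","H2","H2","H0","H0","H2","H0","H2","no-route","H2","H0","H1","H2"]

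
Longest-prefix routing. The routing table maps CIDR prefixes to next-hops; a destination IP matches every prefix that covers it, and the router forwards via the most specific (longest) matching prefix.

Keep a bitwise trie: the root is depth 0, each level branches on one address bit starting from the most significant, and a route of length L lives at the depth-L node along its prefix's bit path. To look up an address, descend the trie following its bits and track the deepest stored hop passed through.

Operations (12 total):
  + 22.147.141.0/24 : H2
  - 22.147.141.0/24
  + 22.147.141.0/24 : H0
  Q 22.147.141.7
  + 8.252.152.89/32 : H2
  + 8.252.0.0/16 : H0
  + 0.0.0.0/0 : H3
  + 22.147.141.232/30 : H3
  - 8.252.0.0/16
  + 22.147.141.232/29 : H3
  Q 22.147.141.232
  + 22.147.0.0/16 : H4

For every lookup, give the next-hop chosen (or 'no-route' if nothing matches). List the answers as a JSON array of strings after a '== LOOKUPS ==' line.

Apply in order:
  + 22.147.141.0/24 (H2) depth=24
  - 22.147.141.0/24 clear@24
  + 22.147.141.0/24 (H0) depth=24
  Q 22.147.141.7: descend 000101101001001110001101 ; hops seen [H0] ; pick H0
  + 8.252.152.89/32 (H2) depth=32
  + 8.252.0.0/16 (H0) depth=16
  + 0.0.0.0/0 (H3) depth=0
  + 22.147.141.232/30 (H3) depth=30
  - 8.252.0.0/16 clear@16
  + 22.147.141.232/29 (H3) depth=29
  Q 22.147.141.232: descend 000101101001001110001101111010 ; hops seen [H3,H0,H3,H3] ; pick H3
  + 22.147.0.0/16 (H4) depth=16

== LOOKUPS ==
["H0","H3"]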